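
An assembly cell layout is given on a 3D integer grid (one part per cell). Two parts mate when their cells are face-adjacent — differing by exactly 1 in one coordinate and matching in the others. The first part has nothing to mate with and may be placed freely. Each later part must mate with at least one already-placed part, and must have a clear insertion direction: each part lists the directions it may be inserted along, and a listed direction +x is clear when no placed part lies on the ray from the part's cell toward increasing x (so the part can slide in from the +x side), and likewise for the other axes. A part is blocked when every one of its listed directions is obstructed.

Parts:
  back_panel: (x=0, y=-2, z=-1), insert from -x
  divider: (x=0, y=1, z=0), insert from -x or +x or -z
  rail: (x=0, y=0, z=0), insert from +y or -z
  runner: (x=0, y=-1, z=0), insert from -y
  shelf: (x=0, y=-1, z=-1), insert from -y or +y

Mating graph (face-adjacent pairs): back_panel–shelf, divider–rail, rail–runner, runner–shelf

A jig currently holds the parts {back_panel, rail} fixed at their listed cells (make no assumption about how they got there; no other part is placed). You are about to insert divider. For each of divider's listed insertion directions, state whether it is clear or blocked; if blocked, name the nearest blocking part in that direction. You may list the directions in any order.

-x: ray from divider(0, 1, 0) has no placed part ⇒ clear
+x: ray from divider(0, 1, 0) has no placed part ⇒ clear
-z: ray from divider(0, 1, 0) has no placed part ⇒ clear

+x: clear; -x: clear; -z: clear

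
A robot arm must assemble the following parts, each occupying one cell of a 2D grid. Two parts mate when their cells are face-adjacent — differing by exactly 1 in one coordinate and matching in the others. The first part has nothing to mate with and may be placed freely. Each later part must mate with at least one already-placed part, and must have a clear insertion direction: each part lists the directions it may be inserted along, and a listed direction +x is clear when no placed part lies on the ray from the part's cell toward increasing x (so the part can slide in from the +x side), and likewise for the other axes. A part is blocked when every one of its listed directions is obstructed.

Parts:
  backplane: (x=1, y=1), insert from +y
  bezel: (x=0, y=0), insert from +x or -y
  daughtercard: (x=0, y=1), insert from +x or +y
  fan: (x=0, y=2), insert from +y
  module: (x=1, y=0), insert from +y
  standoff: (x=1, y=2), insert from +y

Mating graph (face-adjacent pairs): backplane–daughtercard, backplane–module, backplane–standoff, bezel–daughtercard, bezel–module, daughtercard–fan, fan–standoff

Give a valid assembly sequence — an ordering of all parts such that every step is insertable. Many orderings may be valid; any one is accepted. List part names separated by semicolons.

fan; daughtercard; bezel; module; backplane; standoff

1. fan@(0, 2) [+y clear] — {fan}
2. daughtercard@(0, 1) [+x clear] — {daughtercard, fan}
3. bezel@(0, 0) [+x clear] — {bezel, daughtercard, fan}
4. module@(1, 0) [+y clear] — {bezel, daughtercard, fan, module}
5. backplane@(1, 1) [+y clear] — {backplane, bezel, daughtercard, fan, module}
6. standoff@(1, 2) [+y clear] — {backplane, bezel, daughtercard, fan, module, standoff}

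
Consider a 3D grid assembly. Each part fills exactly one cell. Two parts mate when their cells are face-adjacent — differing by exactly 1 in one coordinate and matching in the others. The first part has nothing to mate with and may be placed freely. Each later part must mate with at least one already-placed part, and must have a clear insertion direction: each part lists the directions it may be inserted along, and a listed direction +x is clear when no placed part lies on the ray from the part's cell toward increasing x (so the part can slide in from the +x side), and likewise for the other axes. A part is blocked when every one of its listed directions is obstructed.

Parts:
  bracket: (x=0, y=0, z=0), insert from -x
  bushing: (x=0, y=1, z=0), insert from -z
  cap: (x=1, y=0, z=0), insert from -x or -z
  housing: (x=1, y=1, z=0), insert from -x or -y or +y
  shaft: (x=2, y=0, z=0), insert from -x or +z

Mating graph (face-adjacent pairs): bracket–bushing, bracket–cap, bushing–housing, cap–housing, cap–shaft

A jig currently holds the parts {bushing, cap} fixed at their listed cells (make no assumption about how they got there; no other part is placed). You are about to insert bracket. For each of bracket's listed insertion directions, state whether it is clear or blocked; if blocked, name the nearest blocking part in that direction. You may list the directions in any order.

-x: ray from bracket(0, 0, 0) has no placed part ⇒ clear

-x: clear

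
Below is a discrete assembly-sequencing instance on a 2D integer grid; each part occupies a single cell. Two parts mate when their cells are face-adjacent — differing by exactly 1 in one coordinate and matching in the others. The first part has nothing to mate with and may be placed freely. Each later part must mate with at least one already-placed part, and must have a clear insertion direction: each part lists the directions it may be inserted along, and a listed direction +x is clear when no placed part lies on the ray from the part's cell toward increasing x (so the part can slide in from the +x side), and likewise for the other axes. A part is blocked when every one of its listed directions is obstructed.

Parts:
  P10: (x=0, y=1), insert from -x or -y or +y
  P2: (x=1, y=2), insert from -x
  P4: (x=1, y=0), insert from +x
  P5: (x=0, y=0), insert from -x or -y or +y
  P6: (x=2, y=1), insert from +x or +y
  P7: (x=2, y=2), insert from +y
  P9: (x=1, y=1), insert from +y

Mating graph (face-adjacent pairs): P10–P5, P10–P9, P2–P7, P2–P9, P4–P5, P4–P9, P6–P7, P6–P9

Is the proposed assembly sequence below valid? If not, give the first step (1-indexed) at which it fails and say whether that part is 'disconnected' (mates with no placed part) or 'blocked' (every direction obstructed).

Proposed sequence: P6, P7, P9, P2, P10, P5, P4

1. P6@(2, 1) [+x clear] — {P6}
2. P7@(2, 2) [+y clear] — {P6, P7}
3. P9@(1, 1) [+y clear] — {P6, P7, P9}
4. P2@(1, 2) [-x clear] — {P2, P6, P7, P9}
5. P10@(0, 1) [-x clear] — {P10, P2, P6, P7, P9}
6. P5@(0, 0) [-x clear] — {P10, P2, P5, P6, P7, P9}
7. P4@(1, 0) [+x clear] — {P10, P2, P4, P5, P6, P7, P9}

Valid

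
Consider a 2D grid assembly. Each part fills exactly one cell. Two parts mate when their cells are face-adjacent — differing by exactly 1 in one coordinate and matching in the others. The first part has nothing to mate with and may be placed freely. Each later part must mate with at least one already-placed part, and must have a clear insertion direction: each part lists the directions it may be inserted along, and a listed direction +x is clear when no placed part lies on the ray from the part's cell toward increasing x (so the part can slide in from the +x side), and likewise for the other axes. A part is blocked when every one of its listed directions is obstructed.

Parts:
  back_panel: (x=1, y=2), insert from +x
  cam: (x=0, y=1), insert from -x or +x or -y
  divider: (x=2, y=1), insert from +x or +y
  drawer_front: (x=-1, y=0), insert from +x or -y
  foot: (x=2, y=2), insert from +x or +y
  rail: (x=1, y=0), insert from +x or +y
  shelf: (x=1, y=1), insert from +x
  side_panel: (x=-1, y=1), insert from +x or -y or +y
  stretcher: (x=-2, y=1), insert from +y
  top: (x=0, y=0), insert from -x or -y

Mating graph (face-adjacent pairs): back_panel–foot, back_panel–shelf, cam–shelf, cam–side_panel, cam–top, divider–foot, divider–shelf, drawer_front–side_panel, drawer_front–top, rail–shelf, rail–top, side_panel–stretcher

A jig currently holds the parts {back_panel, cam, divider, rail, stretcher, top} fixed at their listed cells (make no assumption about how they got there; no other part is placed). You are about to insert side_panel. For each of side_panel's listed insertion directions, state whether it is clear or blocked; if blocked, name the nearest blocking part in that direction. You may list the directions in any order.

+x: nearest on ray is cam@(0, 1) ⇒ blocked
-y: ray from side_panel(-1, 1) has no placed part ⇒ clear
+y: ray from side_panel(-1, 1) has no placed part ⇒ clear

+x: blocked by cam; +y: clear; -y: clear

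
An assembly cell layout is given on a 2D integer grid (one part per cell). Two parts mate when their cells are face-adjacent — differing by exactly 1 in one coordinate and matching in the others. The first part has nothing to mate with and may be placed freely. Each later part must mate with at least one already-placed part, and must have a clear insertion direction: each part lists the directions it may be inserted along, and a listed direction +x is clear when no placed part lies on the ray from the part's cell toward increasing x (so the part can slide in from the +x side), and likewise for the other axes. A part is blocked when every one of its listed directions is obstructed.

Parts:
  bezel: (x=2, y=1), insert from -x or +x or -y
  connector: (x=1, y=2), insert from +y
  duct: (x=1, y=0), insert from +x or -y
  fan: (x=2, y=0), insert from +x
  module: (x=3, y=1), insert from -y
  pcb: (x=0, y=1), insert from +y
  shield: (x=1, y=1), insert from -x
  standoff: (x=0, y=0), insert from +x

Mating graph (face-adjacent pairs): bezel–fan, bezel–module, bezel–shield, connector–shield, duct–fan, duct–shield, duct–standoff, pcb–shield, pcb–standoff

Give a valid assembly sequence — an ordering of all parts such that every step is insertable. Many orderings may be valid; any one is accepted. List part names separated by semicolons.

1. bezel@(2, 1) [-x clear] — {bezel}
2. module@(3, 1) [-y clear] — {bezel, module}
3. shield@(1, 1) [-x clear] — {bezel, module, shield}
4. pcb@(0, 1) [+y clear] — {bezel, module, pcb, shield}
5. standoff@(0, 0) [+x clear] — {bezel, module, pcb, shield, standoff}
6. duct@(1, 0) [+x clear] — {bezel, duct, module, pcb, shield, standoff}
7. fan@(2, 0) [+x clear] — {bezel, duct, fan, module, pcb, shield, standoff}
8. connector@(1, 2) [+y clear] — {bezel, connector, duct, fan, module, pcb, shield, standoff}

bezel; module; shield; pcb; standoff; duct; fan; connector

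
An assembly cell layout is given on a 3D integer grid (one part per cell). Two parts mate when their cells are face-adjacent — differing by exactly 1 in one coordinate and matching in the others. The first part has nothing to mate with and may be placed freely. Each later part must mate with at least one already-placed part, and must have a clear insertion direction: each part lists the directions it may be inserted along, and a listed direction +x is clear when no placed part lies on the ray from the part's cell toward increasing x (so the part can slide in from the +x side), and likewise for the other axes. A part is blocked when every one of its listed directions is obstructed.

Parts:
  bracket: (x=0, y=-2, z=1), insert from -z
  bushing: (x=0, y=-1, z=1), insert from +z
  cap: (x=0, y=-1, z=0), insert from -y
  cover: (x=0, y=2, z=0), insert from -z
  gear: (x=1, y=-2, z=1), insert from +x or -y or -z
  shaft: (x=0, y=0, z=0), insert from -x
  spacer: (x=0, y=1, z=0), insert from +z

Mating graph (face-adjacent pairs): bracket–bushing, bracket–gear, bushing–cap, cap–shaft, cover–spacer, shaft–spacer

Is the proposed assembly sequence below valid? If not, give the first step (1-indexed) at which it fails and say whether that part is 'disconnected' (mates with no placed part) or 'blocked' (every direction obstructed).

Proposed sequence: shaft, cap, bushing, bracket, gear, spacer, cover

1. shaft@(0, 0, 0) [-x clear] — {shaft}
2. cap@(0, -1, 0) [-y clear] — {cap, shaft}
3. bushing@(0, -1, 1) [+z clear] — {bushing, cap, shaft}
4. bracket@(0, -2, 1) [-z clear] — {bracket, bushing, cap, shaft}
5. gear@(1, -2, 1) [+x clear] — {bracket, bushing, cap, gear, shaft}
6. spacer@(0, 1, 0) [+z clear] — {bracket, bushing, cap, gear, shaft, spacer}
7. cover@(0, 2, 0) [-z clear] — {bracket, bushing, cap, cover, gear, shaft, spacer}

Valid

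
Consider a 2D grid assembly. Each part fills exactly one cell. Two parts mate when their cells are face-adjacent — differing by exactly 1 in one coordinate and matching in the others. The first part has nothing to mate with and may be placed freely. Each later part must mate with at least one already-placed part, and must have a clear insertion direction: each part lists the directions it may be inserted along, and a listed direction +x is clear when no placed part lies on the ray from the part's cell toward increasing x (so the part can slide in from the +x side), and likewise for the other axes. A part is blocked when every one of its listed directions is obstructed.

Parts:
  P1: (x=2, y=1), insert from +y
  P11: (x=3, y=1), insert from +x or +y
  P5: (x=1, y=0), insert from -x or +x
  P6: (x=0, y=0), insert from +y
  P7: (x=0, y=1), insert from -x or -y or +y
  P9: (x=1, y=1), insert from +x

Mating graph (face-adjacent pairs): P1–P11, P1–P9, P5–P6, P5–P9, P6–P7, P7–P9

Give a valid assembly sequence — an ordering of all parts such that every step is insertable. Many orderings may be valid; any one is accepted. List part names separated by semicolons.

P6; P5; P7; P9; P1; P11

1. P6@(0, 0) [+y clear] — {P6}
2. P5@(1, 0) [+x clear] — {P5, P6}
3. P7@(0, 1) [-x clear] — {P5, P6, P7}
4. P9@(1, 1) [+x clear] — {P5, P6, P7, P9}
5. P1@(2, 1) [+y clear] — {P1, P5, P6, P7, P9}
6. P11@(3, 1) [+x clear] — {P1, P11, P5, P6, P7, P9}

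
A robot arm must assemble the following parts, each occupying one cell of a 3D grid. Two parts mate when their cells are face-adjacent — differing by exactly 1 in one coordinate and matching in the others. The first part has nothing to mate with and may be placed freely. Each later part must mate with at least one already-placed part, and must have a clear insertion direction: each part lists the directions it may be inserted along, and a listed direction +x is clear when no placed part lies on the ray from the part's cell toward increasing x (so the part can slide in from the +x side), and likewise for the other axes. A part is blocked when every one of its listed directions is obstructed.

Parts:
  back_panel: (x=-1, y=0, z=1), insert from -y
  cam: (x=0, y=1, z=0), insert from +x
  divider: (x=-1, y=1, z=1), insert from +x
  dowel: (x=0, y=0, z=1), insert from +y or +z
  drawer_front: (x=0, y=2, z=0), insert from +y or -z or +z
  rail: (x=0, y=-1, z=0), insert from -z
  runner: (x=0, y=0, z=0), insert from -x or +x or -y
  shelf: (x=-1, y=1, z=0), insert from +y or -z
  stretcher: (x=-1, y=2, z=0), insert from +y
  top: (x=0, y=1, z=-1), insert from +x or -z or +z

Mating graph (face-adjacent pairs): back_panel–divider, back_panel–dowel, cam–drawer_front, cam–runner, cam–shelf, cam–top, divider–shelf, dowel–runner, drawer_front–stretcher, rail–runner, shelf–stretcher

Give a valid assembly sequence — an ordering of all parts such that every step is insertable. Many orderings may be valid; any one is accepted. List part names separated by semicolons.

runner; rail; cam; drawer_front; stretcher; top; shelf; divider; back_panel; dowel

1. runner@(0, 0, 0) [-x clear] — {runner}
2. rail@(0, -1, 0) [-z clear] — {rail, runner}
3. cam@(0, 1, 0) [+x clear] — {cam, rail, runner}
4. drawer_front@(0, 2, 0) [+y clear] — {cam, drawer_front, rail, runner}
5. stretcher@(-1, 2, 0) [+y clear] — {cam, drawer_front, rail, runner, stretcher}
6. top@(0, 1, -1) [+x clear] — {cam, drawer_front, rail, runner, stretcher, top}
7. shelf@(-1, 1, 0) [-z clear] — {cam, drawer_front, rail, runner, shelf, stretcher, top}
8. divider@(-1, 1, 1) [+x clear] — {cam, divider, drawer_front, rail, runner, shelf, stretcher, top}
9. back_panel@(-1, 0, 1) [-y clear] — {back_panel, cam, divider, drawer_front, rail, runner, shelf, stretcher, top}
10. dowel@(0, 0, 1) [+y clear] — {back_panel, cam, divider, dowel, drawer_front, rail, runner, shelf, stretcher, top}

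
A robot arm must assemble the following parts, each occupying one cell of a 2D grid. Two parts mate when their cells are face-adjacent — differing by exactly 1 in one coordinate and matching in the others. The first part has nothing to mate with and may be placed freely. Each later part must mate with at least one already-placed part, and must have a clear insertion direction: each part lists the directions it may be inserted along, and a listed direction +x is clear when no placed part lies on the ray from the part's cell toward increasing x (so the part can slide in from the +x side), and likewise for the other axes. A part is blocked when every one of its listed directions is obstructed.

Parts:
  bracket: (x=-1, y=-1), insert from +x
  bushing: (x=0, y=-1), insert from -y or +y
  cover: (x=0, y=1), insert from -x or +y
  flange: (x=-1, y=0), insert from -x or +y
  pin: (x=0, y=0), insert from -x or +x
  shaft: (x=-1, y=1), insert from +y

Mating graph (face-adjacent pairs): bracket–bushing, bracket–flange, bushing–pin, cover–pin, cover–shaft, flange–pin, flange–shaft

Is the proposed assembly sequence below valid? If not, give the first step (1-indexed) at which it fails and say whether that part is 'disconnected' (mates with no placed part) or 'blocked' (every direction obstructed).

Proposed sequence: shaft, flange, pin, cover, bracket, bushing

Valid

1. shaft@(-1, 1) [+y clear] — {shaft}
2. flange@(-1, 0) [-x clear] — {flange, shaft}
3. pin@(0, 0) [+x clear] — {flange, pin, shaft}
4. cover@(0, 1) [+y clear] — {cover, flange, pin, shaft}
5. bracket@(-1, -1) [+x clear] — {bracket, cover, flange, pin, shaft}
6. bushing@(0, -1) [-y clear] — {bracket, bushing, cover, flange, pin, shaft}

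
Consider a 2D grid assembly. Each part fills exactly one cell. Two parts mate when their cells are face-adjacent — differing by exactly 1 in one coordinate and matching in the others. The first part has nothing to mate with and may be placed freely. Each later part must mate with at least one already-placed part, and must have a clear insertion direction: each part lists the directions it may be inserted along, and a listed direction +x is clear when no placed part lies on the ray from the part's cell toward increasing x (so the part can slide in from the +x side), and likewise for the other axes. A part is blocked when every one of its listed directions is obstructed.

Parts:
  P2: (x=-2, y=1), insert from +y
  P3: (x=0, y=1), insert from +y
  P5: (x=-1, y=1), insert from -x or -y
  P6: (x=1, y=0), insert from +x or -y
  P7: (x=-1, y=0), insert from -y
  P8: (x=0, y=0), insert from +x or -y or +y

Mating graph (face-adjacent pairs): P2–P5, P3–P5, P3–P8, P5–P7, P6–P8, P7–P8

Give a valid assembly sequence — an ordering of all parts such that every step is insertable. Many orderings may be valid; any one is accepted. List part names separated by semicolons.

P2; P5; P3; P7; P8; P6

1. P2@(-2, 1) [+y clear] — {P2}
2. P5@(-1, 1) [-y clear] — {P2, P5}
3. P3@(0, 1) [+y clear] — {P2, P3, P5}
4. P7@(-1, 0) [-y clear] — {P2, P3, P5, P7}
5. P8@(0, 0) [+x clear] — {P2, P3, P5, P7, P8}
6. P6@(1, 0) [+x clear] — {P2, P3, P5, P6, P7, P8}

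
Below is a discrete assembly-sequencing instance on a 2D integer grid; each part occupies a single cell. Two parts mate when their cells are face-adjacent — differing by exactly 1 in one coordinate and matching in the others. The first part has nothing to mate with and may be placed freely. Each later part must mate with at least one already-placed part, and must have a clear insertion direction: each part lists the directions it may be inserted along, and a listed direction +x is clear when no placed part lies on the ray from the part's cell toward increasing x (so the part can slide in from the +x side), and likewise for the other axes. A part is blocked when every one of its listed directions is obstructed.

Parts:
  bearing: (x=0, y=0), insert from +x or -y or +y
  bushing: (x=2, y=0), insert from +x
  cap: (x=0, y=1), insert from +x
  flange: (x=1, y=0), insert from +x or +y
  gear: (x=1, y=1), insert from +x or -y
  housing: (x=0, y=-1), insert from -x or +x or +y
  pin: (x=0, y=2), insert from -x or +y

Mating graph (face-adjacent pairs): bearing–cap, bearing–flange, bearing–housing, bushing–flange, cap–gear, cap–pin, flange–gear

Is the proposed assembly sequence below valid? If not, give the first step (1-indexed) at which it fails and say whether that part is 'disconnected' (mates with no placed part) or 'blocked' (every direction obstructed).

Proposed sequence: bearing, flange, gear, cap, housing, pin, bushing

1. bearing@(0, 0) [+x clear] — {bearing}
2. flange@(1, 0) [+x clear] — {bearing, flange}
3. gear@(1, 1) [+x clear] — {bearing, flange, gear}
4. cap@(0, 1) — +x all obstructed ⇒ blocked

Invalid at step 4 (blocked)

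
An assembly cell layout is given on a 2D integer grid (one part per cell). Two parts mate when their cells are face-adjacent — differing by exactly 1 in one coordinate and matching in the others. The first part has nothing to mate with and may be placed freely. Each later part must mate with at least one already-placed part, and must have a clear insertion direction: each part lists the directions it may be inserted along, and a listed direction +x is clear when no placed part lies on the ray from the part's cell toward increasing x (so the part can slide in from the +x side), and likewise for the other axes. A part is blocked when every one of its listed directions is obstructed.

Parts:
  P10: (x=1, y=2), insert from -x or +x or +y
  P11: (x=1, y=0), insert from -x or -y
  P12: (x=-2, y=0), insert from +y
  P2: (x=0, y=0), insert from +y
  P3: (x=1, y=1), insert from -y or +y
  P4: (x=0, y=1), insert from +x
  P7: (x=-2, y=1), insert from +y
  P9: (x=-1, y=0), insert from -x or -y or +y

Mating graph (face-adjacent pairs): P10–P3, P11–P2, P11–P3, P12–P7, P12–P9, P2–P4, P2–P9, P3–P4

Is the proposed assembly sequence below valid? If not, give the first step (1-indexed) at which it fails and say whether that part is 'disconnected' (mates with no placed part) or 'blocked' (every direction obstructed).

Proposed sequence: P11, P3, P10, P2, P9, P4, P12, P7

1. P11@(1, 0) [-x clear] — {P11}
2. P3@(1, 1) [+y clear] — {P11, P3}
3. P10@(1, 2) [-x clear] — {P10, P11, P3}
4. P2@(0, 0) [+y clear] — {P10, P11, P2, P3}
5. P9@(-1, 0) [-x clear] — {P10, P11, P2, P3, P9}
6. P4@(0, 1) — +x all obstructed ⇒ blocked

Invalid at step 6 (blocked)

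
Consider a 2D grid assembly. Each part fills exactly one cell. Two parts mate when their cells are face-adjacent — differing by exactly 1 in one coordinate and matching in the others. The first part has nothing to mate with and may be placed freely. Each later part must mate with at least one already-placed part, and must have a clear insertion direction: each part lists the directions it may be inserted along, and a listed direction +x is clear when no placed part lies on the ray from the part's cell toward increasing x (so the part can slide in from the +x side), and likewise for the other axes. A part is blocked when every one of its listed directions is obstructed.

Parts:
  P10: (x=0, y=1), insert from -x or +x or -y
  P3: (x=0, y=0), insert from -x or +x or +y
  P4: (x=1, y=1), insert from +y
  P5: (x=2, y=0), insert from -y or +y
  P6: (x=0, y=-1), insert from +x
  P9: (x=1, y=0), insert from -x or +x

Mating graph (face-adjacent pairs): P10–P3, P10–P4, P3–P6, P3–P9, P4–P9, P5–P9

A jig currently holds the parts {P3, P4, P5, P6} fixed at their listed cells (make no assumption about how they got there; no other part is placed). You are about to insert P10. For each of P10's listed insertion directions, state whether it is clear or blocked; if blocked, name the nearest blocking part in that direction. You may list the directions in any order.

+x: blocked by P4; -x: clear; -y: blocked by P3

-x: ray from P10(0, 1) has no placed part ⇒ clear
+x: nearest on ray is P4@(1, 1) ⇒ blocked
-y: nearest on ray is P3@(0, 0) ⇒ blocked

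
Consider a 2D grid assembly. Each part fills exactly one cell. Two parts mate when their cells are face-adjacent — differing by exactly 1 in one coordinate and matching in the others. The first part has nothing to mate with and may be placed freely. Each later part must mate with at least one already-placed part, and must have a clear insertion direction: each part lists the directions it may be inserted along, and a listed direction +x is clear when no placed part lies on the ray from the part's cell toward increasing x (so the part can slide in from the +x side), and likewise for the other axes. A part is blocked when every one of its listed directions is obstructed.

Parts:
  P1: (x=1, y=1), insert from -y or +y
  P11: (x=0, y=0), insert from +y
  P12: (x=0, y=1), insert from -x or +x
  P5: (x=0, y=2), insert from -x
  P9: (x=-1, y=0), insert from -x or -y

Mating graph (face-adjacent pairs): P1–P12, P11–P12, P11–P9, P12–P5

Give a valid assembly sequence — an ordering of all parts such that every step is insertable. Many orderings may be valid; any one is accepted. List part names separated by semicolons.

P11; P9; P12; P5; P1

1. P11@(0, 0) [+y clear] — {P11}
2. P9@(-1, 0) [-x clear] — {P11, P9}
3. P12@(0, 1) [-x clear] — {P11, P12, P9}
4. P5@(0, 2) [-x clear] — {P11, P12, P5, P9}
5. P1@(1, 1) [-y clear] — {P1, P11, P12, P5, P9}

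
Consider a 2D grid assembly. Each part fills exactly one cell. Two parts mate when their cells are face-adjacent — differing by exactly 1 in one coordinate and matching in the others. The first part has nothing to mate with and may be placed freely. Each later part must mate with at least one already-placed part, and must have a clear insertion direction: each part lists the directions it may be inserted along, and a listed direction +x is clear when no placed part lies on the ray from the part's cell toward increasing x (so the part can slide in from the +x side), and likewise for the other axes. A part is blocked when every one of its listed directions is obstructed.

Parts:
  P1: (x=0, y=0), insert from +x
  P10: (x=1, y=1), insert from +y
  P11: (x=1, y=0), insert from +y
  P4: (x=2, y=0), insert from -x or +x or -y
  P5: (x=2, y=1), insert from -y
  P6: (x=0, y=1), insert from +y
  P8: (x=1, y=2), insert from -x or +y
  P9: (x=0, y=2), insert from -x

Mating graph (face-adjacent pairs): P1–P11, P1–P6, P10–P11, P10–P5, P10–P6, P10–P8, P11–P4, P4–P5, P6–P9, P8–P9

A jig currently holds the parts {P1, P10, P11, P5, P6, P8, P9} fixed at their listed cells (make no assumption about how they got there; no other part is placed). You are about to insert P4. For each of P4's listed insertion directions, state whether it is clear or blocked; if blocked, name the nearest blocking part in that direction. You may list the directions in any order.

-x: nearest on ray is P11@(1, 0) ⇒ blocked
+x: ray from P4(2, 0) has no placed part ⇒ clear
-y: ray from P4(2, 0) has no placed part ⇒ clear

+x: clear; -x: blocked by P11; -y: clear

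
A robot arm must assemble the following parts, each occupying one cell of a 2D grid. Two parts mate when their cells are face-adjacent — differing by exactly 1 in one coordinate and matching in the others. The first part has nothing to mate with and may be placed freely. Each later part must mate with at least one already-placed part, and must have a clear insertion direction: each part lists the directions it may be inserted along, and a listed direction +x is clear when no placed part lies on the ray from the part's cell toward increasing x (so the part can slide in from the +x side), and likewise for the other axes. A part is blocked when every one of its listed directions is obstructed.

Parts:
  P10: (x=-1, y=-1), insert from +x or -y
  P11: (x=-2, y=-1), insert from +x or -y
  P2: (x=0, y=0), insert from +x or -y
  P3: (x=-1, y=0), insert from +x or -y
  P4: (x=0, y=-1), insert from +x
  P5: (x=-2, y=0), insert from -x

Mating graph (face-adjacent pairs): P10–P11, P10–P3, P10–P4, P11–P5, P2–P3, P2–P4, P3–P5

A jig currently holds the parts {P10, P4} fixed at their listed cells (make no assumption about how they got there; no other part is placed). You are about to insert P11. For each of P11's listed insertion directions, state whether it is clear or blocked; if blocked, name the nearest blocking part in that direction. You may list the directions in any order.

+x: blocked by P10; -y: clear

+x: nearest on ray is P10@(-1, -1) ⇒ blocked
-y: ray from P11(-2, -1) has no placed part ⇒ clear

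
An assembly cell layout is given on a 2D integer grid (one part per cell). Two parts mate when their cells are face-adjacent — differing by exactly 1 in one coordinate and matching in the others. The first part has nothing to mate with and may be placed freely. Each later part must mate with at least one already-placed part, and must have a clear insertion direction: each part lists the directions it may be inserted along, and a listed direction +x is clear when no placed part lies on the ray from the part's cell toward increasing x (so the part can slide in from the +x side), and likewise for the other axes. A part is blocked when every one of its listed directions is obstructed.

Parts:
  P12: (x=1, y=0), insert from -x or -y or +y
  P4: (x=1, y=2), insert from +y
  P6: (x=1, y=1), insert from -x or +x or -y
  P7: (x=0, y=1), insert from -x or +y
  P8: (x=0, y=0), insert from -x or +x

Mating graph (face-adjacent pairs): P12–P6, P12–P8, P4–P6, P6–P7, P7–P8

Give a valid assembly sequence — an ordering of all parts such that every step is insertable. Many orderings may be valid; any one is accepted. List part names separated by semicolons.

P6; P4; P12; P8; P7

1. P6@(1, 1) [-x clear] — {P6}
2. P4@(1, 2) [+y clear] — {P4, P6}
3. P12@(1, 0) [-x clear] — {P12, P4, P6}
4. P8@(0, 0) [-x clear] — {P12, P4, P6, P8}
5. P7@(0, 1) [-x clear] — {P12, P4, P6, P7, P8}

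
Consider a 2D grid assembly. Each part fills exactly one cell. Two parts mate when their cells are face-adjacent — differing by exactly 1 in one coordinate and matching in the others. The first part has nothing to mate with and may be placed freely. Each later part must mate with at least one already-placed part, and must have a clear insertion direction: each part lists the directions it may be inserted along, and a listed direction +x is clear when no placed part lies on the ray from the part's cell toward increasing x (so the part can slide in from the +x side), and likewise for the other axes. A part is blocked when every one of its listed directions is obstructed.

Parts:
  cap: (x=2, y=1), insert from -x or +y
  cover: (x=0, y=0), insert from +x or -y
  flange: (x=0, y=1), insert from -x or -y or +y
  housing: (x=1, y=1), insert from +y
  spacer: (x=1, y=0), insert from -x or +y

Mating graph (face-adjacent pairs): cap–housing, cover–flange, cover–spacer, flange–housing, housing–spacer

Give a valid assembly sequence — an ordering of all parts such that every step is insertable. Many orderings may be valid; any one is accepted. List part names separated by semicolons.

cover; spacer; housing; flange; cap

1. cover@(0, 0) [+x clear] — {cover}
2. spacer@(1, 0) [+y clear] — {cover, spacer}
3. housing@(1, 1) [+y clear] — {cover, housing, spacer}
4. flange@(0, 1) [-x clear] — {cover, flange, housing, spacer}
5. cap@(2, 1) [+y clear] — {cap, cover, flange, housing, spacer}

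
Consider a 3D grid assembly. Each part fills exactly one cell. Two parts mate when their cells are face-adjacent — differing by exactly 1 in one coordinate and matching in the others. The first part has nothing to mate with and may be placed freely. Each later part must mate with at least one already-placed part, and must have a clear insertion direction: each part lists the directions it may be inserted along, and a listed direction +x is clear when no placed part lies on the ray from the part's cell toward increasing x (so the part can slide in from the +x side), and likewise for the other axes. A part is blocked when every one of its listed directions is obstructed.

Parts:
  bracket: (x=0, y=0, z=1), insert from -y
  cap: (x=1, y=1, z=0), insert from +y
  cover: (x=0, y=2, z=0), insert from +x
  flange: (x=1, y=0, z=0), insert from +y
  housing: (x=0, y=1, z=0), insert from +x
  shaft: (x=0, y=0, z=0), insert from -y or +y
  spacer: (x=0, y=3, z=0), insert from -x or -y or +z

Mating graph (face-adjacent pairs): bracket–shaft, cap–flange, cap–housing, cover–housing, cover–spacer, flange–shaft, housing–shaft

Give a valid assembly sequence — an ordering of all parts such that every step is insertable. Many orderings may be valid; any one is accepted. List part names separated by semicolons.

1. housing@(0, 1, 0) [+x clear] — {housing}
2. shaft@(0, 0, 0) [-y clear] — {housing, shaft}
3. flange@(1, 0, 0) [+y clear] — {flange, housing, shaft}
4. cap@(1, 1, 0) [+y clear] — {cap, flange, housing, shaft}
5. cover@(0, 2, 0) [+x clear] — {cap, cover, flange, housing, shaft}
6. spacer@(0, 3, 0) [-x clear] — {cap, cover, flange, housing, shaft, spacer}
7. bracket@(0, 0, 1) [-y clear] — {bracket, cap, cover, flange, housing, shaft, spacer}

housing; shaft; flange; cap; cover; spacer; bracket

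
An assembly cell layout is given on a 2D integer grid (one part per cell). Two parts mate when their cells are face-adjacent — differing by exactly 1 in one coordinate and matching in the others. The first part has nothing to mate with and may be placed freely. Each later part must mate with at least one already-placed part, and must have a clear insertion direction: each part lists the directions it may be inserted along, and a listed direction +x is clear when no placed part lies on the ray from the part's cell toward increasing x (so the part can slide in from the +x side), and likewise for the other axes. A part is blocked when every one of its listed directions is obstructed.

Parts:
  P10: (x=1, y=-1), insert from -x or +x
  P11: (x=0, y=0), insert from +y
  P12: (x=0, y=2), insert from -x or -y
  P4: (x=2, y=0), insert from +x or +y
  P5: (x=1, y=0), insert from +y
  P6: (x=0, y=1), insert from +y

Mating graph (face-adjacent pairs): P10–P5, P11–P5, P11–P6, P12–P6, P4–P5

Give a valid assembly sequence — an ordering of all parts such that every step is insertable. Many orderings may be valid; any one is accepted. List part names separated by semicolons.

P11; P6; P12; P5; P4; P10

1. P11@(0, 0) [+y clear] — {P11}
2. P6@(0, 1) [+y clear] — {P11, P6}
3. P12@(0, 2) [-x clear] — {P11, P12, P6}
4. P5@(1, 0) [+y clear] — {P11, P12, P5, P6}
5. P4@(2, 0) [+x clear] — {P11, P12, P4, P5, P6}
6. P10@(1, -1) [-x clear] — {P10, P11, P12, P4, P5, P6}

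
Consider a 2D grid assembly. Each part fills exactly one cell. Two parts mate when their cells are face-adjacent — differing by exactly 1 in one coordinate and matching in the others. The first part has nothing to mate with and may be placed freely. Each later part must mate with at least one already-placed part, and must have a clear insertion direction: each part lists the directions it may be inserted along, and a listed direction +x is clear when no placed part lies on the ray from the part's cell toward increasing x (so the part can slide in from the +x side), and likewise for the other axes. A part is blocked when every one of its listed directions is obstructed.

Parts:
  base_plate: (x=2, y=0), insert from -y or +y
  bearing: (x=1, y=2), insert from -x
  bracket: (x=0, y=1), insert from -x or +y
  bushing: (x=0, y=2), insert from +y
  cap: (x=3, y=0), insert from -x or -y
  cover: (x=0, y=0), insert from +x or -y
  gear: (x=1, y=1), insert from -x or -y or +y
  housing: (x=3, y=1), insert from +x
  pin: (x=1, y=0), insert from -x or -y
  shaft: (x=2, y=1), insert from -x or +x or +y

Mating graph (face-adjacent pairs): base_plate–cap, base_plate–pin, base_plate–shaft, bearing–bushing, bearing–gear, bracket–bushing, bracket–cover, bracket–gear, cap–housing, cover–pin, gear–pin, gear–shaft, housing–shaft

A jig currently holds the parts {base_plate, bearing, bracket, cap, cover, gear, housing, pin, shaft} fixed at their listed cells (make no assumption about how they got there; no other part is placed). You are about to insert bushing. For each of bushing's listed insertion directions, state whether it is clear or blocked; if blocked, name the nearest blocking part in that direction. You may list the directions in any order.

+y: ray from bushing(0, 2) has no placed part ⇒ clear

+y: clear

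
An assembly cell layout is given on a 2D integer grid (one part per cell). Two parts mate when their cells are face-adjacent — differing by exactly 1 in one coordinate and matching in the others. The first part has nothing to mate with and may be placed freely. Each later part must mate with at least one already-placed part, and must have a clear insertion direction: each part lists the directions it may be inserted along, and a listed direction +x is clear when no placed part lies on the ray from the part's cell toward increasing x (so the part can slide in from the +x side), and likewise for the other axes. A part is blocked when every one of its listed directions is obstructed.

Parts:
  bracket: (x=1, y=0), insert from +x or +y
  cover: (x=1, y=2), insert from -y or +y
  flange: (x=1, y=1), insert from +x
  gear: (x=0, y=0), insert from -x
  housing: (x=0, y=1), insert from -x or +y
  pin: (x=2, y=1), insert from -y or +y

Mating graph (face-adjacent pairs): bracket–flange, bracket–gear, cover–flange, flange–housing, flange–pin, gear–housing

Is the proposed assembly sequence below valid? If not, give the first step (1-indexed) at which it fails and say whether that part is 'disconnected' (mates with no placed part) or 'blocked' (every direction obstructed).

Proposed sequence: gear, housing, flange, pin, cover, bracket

1. gear@(0, 0) [-x clear] — {gear}
2. housing@(0, 1) [-x clear] — {gear, housing}
3. flange@(1, 1) [+x clear] — {flange, gear, housing}
4. pin@(2, 1) [-y clear] — {flange, gear, housing, pin}
5. cover@(1, 2) [+y clear] — {cover, flange, gear, housing, pin}
6. bracket@(1, 0) [+x clear] — {bracket, cover, flange, gear, housing, pin}

Valid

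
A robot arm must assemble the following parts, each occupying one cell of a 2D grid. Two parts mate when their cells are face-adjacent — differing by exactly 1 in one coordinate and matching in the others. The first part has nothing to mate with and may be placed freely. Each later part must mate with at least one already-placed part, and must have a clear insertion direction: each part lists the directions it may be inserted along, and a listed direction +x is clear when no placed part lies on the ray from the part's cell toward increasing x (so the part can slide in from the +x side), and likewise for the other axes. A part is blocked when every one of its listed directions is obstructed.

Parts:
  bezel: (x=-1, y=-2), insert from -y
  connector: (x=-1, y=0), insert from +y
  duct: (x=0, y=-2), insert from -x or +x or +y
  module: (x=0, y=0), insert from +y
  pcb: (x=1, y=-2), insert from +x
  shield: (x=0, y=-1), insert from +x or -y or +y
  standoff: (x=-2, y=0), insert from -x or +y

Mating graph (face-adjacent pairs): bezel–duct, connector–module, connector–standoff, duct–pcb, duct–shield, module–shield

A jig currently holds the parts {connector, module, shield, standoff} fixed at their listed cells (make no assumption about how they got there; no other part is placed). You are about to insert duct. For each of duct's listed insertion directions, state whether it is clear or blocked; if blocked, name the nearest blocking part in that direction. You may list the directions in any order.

+x: clear; +y: blocked by shield; -x: clear

-x: ray from duct(0, -2) has no placed part ⇒ clear
+x: ray from duct(0, -2) has no placed part ⇒ clear
+y: nearest on ray is shield@(0, -1) ⇒ blocked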